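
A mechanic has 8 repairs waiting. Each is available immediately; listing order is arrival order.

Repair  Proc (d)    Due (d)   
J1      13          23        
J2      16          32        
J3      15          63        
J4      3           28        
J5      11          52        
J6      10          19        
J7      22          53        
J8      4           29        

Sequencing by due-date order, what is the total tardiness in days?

EDD (increasing due date): J6 J1 J4 J8 J2 J5 J7 J3.
J6: 0→10, due 19, tardiness 0
J1: 10→23, due 23, tardiness 0
J4: 23→26, due 28, tardiness 0
J8: 26→30, due 29, tardiness 1
J2: 30→46, due 32, tardiness 14
J5: 46→57, due 52, tardiness 5
J7: 57→79, due 53, tardiness 26
J3: 79→94, due 63, tardiness 31
Sum = 0+0+0+1+14+5+26+31 = 77.

77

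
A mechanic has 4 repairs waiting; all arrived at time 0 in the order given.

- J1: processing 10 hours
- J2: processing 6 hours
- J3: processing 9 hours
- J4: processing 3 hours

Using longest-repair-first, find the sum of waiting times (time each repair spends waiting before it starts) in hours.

54

LPT (decreasing processing time): J1 J3 J2 J4.
J1: waits 0, runs 0→10
J3: waits 10, runs 10→19
J2: waits 19, runs 19→25
J4: waits 25, runs 25→28
Sum = 0+10+19+25 = 54.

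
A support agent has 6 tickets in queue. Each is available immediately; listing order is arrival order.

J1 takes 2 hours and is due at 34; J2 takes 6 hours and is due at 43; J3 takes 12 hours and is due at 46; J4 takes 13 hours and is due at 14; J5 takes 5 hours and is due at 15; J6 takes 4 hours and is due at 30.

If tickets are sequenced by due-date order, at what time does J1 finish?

EDD (increasing due date): J4 J5 J6 J1 J2 J3.
J4: 0→13
J5: 13→18
J6: 18→22
J1: 22→24

24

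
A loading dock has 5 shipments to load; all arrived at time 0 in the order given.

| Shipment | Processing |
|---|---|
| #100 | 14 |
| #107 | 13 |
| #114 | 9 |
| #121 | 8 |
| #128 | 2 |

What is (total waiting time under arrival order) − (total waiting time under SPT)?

FIFO (arrival order): #100 #107 #114 #121 #128.
#100: waits 0, runs 0→14
#107: waits 14, runs 14→27
#114: waits 27, runs 27→36
#121: waits 36, runs 36→44
#128: waits 44, runs 44→46
Sum = 0+14+27+36+44 = 121.
SPT (increasing processing time): #128 #121 #114 #107 #100.
#128: waits 0, runs 0→2
#121: waits 2, runs 2→10
#114: waits 10, runs 10→19
#107: waits 19, runs 19→32
#100: waits 32, runs 32→46
Sum = 0+2+10+19+32 = 63.
Difference = 121 − 63 = 58.

58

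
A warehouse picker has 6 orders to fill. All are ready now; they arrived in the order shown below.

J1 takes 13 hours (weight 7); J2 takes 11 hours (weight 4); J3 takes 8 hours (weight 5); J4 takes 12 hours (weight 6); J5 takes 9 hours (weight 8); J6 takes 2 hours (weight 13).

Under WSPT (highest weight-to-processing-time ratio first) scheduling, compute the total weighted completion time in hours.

WSPT (decreasing weight/processing-time ratio): J6 J5 J3 J1 J4 J2.
J6: finishes 2, weight 13, w·C = 26
J5: finishes 11, weight 8, w·C = 88
J3: finishes 19, weight 5, w·C = 95
J1: finishes 32, weight 7, w·C = 224
J4: finishes 44, weight 6, w·C = 264
J2: finishes 55, weight 4, w·C = 220
Sum = 26+88+95+224+264+220 = 917.

917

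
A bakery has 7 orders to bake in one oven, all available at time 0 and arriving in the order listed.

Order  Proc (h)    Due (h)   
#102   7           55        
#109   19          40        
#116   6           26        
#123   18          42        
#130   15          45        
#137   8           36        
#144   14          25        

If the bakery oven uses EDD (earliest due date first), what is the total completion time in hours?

EDD (increasing due date): #144 #116 #137 #109 #123 #130 #102.
#144: 0→14
#116: 14→20
#137: 20→28
#109: 28→47
#123: 47→65
#130: 65→80
#102: 80→87
Sum = 14+20+28+47+65+80+87 = 341.

341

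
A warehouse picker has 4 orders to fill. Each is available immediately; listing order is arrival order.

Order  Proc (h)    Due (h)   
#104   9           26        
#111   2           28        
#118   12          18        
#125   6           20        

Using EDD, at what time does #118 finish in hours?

EDD (increasing due date): #118 #125 #104 #111.
#118: 0→12

12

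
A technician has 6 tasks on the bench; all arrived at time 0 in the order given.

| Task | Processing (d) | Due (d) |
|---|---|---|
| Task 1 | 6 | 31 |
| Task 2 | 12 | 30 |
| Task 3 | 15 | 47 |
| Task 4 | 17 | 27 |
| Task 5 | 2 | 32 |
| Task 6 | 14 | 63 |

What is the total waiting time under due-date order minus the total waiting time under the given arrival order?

EDD (increasing due date): Task 4 Task 2 Task 1 Task 5 Task 3 Task 6.
Task 4: waits 0, runs 0→17
Task 2: waits 17, runs 17→29
Task 1: waits 29, runs 29→35
Task 5: waits 35, runs 35→37
Task 3: waits 37, runs 37→52
Task 6: waits 52, runs 52→66
Sum = 0+17+29+35+37+52 = 170.
FIFO (arrival order): Task 1 Task 2 Task 3 Task 4 Task 5 Task 6.
Task 1: waits 0, runs 0→6
Task 2: waits 6, runs 6→18
Task 3: waits 18, runs 18→33
Task 4: waits 33, runs 33→50
Task 5: waits 50, runs 50→52
Task 6: waits 52, runs 52→66
Sum = 0+6+18+33+50+52 = 159.
Difference = 170 − 159 = 11.

11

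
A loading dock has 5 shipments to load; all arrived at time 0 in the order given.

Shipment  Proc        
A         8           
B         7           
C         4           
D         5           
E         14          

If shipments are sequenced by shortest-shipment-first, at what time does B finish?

16

SPT (increasing processing time): C D B A E.
C: 0→4
D: 4→9
B: 9→16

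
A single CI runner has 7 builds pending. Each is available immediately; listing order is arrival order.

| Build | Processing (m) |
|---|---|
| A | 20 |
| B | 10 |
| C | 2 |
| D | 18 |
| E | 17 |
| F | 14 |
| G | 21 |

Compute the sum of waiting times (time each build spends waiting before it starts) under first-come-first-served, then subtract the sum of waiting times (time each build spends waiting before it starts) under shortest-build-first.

55

FIFO (arrival order): A B C D E F G.
A: waits 0, runs 0→20
B: waits 20, runs 20→30
C: waits 30, runs 30→32
D: waits 32, runs 32→50
E: waits 50, runs 50→67
F: waits 67, runs 67→81
G: waits 81, runs 81→102
Sum = 0+20+30+32+50+67+81 = 280.
SPT (increasing processing time): C B F E D A G.
C: waits 0, runs 0→2
B: waits 2, runs 2→12
F: waits 12, runs 12→26
E: waits 26, runs 26→43
D: waits 43, runs 43→61
A: waits 61, runs 61→81
G: waits 81, runs 81→102
Sum = 0+2+12+26+43+61+81 = 225.
Difference = 280 − 225 = 55.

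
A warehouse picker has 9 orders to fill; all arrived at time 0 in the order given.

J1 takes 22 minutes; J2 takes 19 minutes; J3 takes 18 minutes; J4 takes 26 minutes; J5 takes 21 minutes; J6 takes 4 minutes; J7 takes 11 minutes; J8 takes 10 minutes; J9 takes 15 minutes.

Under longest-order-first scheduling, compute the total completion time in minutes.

LPT (decreasing processing time): J4 J1 J5 J2 J3 J9 J7 J8 J6.
J4: 0→26
J1: 26→48
J5: 48→69
J2: 69→88
J3: 88→106
J9: 106→121
J7: 121→132
J8: 132→142
J6: 142→146
Sum = 26+48+69+88+106+121+132+142+146 = 878.

878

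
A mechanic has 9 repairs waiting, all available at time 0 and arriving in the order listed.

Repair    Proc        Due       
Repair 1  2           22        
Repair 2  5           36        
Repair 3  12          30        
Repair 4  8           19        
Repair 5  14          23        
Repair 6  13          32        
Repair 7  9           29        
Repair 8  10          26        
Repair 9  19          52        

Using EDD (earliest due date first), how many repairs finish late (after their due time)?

EDD (increasing due date): Repair 4 Repair 1 Repair 5 Repair 8 Repair 7 Repair 3 Repair 6 Repair 2 Repair 9.
Repair 4: 0→8, due 19, tardiness 0
Repair 1: 8→10, due 22, tardiness 0
Repair 5: 10→24, due 23, tardiness 1
Repair 8: 24→34, due 26, tardiness 8
Repair 7: 34→43, due 29, tardiness 14
Repair 3: 43→55, due 30, tardiness 25
Repair 6: 55→68, due 32, tardiness 36
Repair 2: 68→73, due 36, tardiness 37
Repair 9: 73→92, due 52, tardiness 40
Late repairs: 7.

7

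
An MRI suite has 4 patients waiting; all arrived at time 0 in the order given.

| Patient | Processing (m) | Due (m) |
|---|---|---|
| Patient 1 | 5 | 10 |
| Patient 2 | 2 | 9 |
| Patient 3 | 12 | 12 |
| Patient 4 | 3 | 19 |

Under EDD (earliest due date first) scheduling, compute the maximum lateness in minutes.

EDD (increasing due date): Patient 2 Patient 1 Patient 3 Patient 4.
Patient 2: 0→2, due 9, lateness -7
Patient 1: 2→7, due 10, lateness -3
Patient 3: 7→19, due 12, lateness 7
Patient 4: 19→22, due 19, lateness 3
Maximum = 7.

7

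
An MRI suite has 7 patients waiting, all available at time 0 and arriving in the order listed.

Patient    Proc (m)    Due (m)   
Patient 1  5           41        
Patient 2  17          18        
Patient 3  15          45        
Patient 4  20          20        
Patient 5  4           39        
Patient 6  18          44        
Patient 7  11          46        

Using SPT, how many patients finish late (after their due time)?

3

SPT (increasing processing time): Patient 5 Patient 1 Patient 7 Patient 3 Patient 2 Patient 6 Patient 4.
Patient 5: 0→4, due 39, tardiness 0
Patient 1: 4→9, due 41, tardiness 0
Patient 7: 9→20, due 46, tardiness 0
Patient 3: 20→35, due 45, tardiness 0
Patient 2: 35→52, due 18, tardiness 34
Patient 6: 52→70, due 44, tardiness 26
Patient 4: 70→90, due 20, tardiness 70
Late patients: 3.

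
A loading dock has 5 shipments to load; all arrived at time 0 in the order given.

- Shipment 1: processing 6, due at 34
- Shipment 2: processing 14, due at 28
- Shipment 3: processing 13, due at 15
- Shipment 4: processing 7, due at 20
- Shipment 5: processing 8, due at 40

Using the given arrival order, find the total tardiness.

46

FIFO (arrival order): Shipment 1 Shipment 2 Shipment 3 Shipment 4 Shipment 5.
Shipment 1: 0→6, due 34, tardiness 0
Shipment 2: 6→20, due 28, tardiness 0
Shipment 3: 20→33, due 15, tardiness 18
Shipment 4: 33→40, due 20, tardiness 20
Shipment 5: 40→48, due 40, tardiness 8
Sum = 0+0+18+20+8 = 46.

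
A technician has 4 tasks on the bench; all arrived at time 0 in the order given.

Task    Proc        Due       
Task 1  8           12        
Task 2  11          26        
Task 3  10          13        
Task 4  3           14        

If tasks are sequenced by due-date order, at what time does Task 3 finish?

18

EDD (increasing due date): Task 1 Task 3 Task 4 Task 2.
Task 1: 0→8
Task 3: 8→18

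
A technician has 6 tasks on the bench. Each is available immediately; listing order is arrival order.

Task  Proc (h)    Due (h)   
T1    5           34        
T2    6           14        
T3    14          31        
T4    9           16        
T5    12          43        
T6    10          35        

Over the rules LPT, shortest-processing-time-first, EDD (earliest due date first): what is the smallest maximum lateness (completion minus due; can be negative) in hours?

13

LPT (decreasing processing time): T3 T5 T6 T4 T2 T1.
T3: 0→14, due 31, lateness -17
T5: 14→26, due 43, lateness -17
T6: 26→36, due 35, lateness 1
T4: 36→45, due 16, lateness 29
T2: 45→51, due 14, lateness 37
T1: 51→56, due 34, lateness 22
Maximum = 37.
SPT (increasing processing time): T1 T2 T4 T6 T5 T3.
T1: 0→5, due 34, lateness -29
T2: 5→11, due 14, lateness -3
T4: 11→20, due 16, lateness 4
T6: 20→30, due 35, lateness -5
T5: 30→42, due 43, lateness -1
T3: 42→56, due 31, lateness 25
Maximum = 25.
EDD (increasing due date): T2 T4 T3 T1 T6 T5.
T2: 0→6, due 14, lateness -8
T4: 6→15, due 16, lateness -1
T3: 15→29, due 31, lateness -2
T1: 29→34, due 34, lateness 0
T6: 34→44, due 35, lateness 9
T5: 44→56, due 43, lateness 13
Maximum = 13.
LPT 37, SPT 25, EDD 13 → minimum 13.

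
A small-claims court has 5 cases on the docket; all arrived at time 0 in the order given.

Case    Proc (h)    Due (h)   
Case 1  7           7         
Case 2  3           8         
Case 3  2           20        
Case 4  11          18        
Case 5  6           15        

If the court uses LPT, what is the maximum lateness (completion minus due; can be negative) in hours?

19

LPT (decreasing processing time): Case 4 Case 1 Case 5 Case 2 Case 3.
Case 4: 0→11, due 18, lateness -7
Case 1: 11→18, due 7, lateness 11
Case 5: 18→24, due 15, lateness 9
Case 2: 24→27, due 8, lateness 19
Case 3: 27→29, due 20, lateness 9
Maximum = 19.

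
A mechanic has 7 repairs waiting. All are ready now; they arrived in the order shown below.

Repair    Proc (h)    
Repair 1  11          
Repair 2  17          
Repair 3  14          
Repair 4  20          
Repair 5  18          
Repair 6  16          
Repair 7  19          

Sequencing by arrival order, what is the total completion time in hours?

FIFO (arrival order): Repair 1 Repair 2 Repair 3 Repair 4 Repair 5 Repair 6 Repair 7.
Repair 1: 0→11
Repair 2: 11→28
Repair 3: 28→42
Repair 4: 42→62
Repair 5: 62→80
Repair 6: 80→96
Repair 7: 96→115
Sum = 11+28+42+62+80+96+115 = 434.

434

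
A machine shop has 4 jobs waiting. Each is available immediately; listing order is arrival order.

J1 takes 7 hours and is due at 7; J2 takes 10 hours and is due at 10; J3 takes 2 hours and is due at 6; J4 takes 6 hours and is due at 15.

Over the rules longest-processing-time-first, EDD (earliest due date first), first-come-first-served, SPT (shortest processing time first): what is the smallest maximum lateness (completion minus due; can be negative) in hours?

LPT (decreasing processing time): J2 J1 J4 J3.
J2: 0→10, due 10, lateness 0
J1: 10→17, due 7, lateness 10
J4: 17→23, due 15, lateness 8
J3: 23→25, due 6, lateness 19
Maximum = 19.
EDD (increasing due date): J3 J1 J2 J4.
J3: 0→2, due 6, lateness -4
J1: 2→9, due 7, lateness 2
J2: 9→19, due 10, lateness 9
J4: 19→25, due 15, lateness 10
Maximum = 10.
FIFO (arrival order): J1 J2 J3 J4.
J1: 0→7, due 7, lateness 0
J2: 7→17, due 10, lateness 7
J3: 17→19, due 6, lateness 13
J4: 19→25, due 15, lateness 10
Maximum = 13.
SPT (increasing processing time): J3 J4 J1 J2.
J3: 0→2, due 6, lateness -4
J4: 2→8, due 15, lateness -7
J1: 8→15, due 7, lateness 8
J2: 15→25, due 10, lateness 15
Maximum = 15.
LPT 19, EDD 10, FIFO 13, SPT 15 → minimum 10.

10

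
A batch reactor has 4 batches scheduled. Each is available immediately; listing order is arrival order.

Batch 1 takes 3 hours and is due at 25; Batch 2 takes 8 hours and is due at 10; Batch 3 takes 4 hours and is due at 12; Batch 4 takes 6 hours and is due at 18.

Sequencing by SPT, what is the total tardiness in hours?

SPT (increasing processing time): Batch 1 Batch 3 Batch 4 Batch 2.
Batch 1: 0→3, due 25, tardiness 0
Batch 3: 3→7, due 12, tardiness 0
Batch 4: 7→13, due 18, tardiness 0
Batch 2: 13→21, due 10, tardiness 11
Sum = 0+0+0+11 = 11.

11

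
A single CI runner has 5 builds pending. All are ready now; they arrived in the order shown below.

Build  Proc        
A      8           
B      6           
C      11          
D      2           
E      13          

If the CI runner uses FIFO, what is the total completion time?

FIFO (arrival order): A B C D E.
A: 0→8
B: 8→14
C: 14→25
D: 25→27
E: 27→40
Sum = 8+14+25+27+40 = 114.

114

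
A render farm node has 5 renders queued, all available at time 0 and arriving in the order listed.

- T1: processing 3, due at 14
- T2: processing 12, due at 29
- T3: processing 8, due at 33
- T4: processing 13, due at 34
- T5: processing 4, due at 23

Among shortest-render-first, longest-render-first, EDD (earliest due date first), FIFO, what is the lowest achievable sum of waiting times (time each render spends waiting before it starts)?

52

SPT (increasing processing time): T1 T5 T3 T2 T4.
T1: waits 0, runs 0→3
T5: waits 3, runs 3→7
T3: waits 7, runs 7→15
T2: waits 15, runs 15→27
T4: waits 27, runs 27→40
Sum = 0+3+7+15+27 = 52.
LPT (decreasing processing time): T4 T2 T3 T5 T1.
T4: waits 0, runs 0→13
T2: waits 13, runs 13→25
T3: waits 25, runs 25→33
T5: waits 33, runs 33→37
T1: waits 37, runs 37→40
Sum = 0+13+25+33+37 = 108.
EDD (increasing due date): T1 T5 T2 T3 T4.
T1: waits 0, runs 0→3
T5: waits 3, runs 3→7
T2: waits 7, runs 7→19
T3: waits 19, runs 19→27
T4: waits 27, runs 27→40
Sum = 0+3+7+19+27 = 56.
FIFO (arrival order): T1 T2 T3 T4 T5.
T1: waits 0, runs 0→3
T2: waits 3, runs 3→15
T3: waits 15, runs 15→23
T4: waits 23, runs 23→36
T5: waits 36, runs 36→40
Sum = 0+3+15+23+36 = 77.
SPT 52, LPT 108, EDD 56, FIFO 77 → minimum 52.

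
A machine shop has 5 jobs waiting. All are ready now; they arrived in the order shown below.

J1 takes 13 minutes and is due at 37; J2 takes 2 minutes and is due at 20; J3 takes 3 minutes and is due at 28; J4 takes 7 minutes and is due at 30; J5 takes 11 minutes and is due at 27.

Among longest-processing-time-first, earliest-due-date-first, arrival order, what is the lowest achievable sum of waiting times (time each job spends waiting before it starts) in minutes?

LPT (decreasing processing time): J1 J5 J4 J3 J2.
J1: waits 0, runs 0→13
J5: waits 13, runs 13→24
J4: waits 24, runs 24→31
J3: waits 31, runs 31→34
J2: waits 34, runs 34→36
Sum = 0+13+24+31+34 = 102.
EDD (increasing due date): J2 J5 J3 J4 J1.
J2: waits 0, runs 0→2
J5: waits 2, runs 2→13
J3: waits 13, runs 13→16
J4: waits 16, runs 16→23
J1: waits 23, runs 23→36
Sum = 0+2+13+16+23 = 54.
FIFO (arrival order): J1 J2 J3 J4 J5.
J1: waits 0, runs 0→13
J2: waits 13, runs 13→15
J3: waits 15, runs 15→18
J4: waits 18, runs 18→25
J5: waits 25, runs 25→36
Sum = 0+13+15+18+25 = 71.
LPT 102, EDD 54, FIFO 71 → minimum 54.

54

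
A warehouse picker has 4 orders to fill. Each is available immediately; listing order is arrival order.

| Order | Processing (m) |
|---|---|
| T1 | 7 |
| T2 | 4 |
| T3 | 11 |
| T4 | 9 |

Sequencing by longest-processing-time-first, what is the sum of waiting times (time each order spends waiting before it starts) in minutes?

LPT (decreasing processing time): T3 T4 T1 T2.
T3: waits 0, runs 0→11
T4: waits 11, runs 11→20
T1: waits 20, runs 20→27
T2: waits 27, runs 27→31
Sum = 0+11+20+27 = 58.

58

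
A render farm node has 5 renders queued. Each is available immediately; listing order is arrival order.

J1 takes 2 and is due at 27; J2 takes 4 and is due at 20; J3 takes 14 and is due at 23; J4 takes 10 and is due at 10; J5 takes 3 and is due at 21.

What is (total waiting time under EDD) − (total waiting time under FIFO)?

14

EDD (increasing due date): J4 J2 J5 J3 J1.
J4: waits 0, runs 0→10
J2: waits 10, runs 10→14
J5: waits 14, runs 14→17
J3: waits 17, runs 17→31
J1: waits 31, runs 31→33
Sum = 0+10+14+17+31 = 72.
FIFO (arrival order): J1 J2 J3 J4 J5.
J1: waits 0, runs 0→2
J2: waits 2, runs 2→6
J3: waits 6, runs 6→20
J4: waits 20, runs 20→30
J5: waits 30, runs 30→33
Sum = 0+2+6+20+30 = 58.
Difference = 72 − 58 = 14.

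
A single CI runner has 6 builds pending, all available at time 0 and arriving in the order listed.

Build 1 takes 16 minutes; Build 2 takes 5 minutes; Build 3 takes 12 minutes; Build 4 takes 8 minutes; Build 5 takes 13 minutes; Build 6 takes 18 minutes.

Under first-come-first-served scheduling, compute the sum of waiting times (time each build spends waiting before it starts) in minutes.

165

FIFO (arrival order): Build 1 Build 2 Build 3 Build 4 Build 5 Build 6.
Build 1: waits 0, runs 0→16
Build 2: waits 16, runs 16→21
Build 3: waits 21, runs 21→33
Build 4: waits 33, runs 33→41
Build 5: waits 41, runs 41→54
Build 6: waits 54, runs 54→72
Sum = 0+16+21+33+41+54 = 165.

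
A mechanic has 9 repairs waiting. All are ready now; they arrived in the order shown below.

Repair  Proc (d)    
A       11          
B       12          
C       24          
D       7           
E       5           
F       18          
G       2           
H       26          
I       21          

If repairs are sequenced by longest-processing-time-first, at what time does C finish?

50

LPT (decreasing processing time): H C I F B A D E G.
H: 0→26
C: 26→50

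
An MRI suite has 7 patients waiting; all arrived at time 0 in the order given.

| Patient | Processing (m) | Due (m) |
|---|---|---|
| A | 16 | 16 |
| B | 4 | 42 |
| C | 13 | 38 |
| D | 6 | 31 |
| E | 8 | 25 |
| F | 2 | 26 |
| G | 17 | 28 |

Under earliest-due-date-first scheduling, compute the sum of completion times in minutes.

EDD (increasing due date): A E F G D C B.
A: 0→16
E: 16→24
F: 24→26
G: 26→43
D: 43→49
C: 49→62
B: 62→66
Sum = 16+24+26+43+49+62+66 = 286.

286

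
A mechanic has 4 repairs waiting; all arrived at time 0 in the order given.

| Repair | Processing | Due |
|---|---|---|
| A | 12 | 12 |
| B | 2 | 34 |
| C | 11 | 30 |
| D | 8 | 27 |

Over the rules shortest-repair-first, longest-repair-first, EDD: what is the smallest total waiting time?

SPT (increasing processing time): B D C A.
B: waits 0, runs 0→2
D: waits 2, runs 2→10
C: waits 10, runs 10→21
A: waits 21, runs 21→33
Sum = 0+2+10+21 = 33.
LPT (decreasing processing time): A C D B.
A: waits 0, runs 0→12
C: waits 12, runs 12→23
D: waits 23, runs 23→31
B: waits 31, runs 31→33
Sum = 0+12+23+31 = 66.
EDD (increasing due date): A D C B.
A: waits 0, runs 0→12
D: waits 12, runs 12→20
C: waits 20, runs 20→31
B: waits 31, runs 31→33
Sum = 0+12+20+31 = 63.
SPT 33, LPT 66, EDD 63 → minimum 33.

33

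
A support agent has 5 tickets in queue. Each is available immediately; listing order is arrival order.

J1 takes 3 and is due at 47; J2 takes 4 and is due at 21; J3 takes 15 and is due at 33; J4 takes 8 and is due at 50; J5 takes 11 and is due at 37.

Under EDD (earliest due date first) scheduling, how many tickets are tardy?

0

EDD (increasing due date): J2 J3 J5 J1 J4.
J2: 0→4, due 21, tardiness 0
J3: 4→19, due 33, tardiness 0
J5: 19→30, due 37, tardiness 0
J1: 30→33, due 47, tardiness 0
J4: 33→41, due 50, tardiness 0
Late tickets: 0.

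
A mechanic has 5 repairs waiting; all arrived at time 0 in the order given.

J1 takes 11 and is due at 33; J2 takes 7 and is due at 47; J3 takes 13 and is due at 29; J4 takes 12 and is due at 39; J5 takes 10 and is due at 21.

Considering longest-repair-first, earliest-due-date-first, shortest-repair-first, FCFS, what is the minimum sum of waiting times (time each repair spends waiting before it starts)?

LPT (decreasing processing time): J3 J4 J1 J5 J2.
J3: waits 0, runs 0→13
J4: waits 13, runs 13→25
J1: waits 25, runs 25→36
J5: waits 36, runs 36→46
J2: waits 46, runs 46→53
Sum = 0+13+25+36+46 = 120.
EDD (increasing due date): J5 J3 J1 J4 J2.
J5: waits 0, runs 0→10
J3: waits 10, runs 10→23
J1: waits 23, runs 23→34
J4: waits 34, runs 34→46
J2: waits 46, runs 46→53
Sum = 0+10+23+34+46 = 113.
SPT (increasing processing time): J2 J5 J1 J4 J3.
J2: waits 0, runs 0→7
J5: waits 7, runs 7→17
J1: waits 17, runs 17→28
J4: waits 28, runs 28→40
J3: waits 40, runs 40→53
Sum = 0+7+17+28+40 = 92.
FIFO (arrival order): J1 J2 J3 J4 J5.
J1: waits 0, runs 0→11
J2: waits 11, runs 11→18
J3: waits 18, runs 18→31
J4: waits 31, runs 31→43
J5: waits 43, runs 43→53
Sum = 0+11+18+31+43 = 103.
LPT 120, EDD 113, SPT 92, FIFO 103 → minimum 92.

92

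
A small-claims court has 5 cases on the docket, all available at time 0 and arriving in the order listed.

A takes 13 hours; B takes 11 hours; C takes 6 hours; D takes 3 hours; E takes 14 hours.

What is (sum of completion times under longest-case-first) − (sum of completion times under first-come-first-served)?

LPT (decreasing processing time): E A B C D.
E: 0→14
A: 14→27
B: 27→38
C: 38→44
D: 44→47
Sum = 14+27+38+44+47 = 170.
FIFO (arrival order): A B C D E.
A: 0→13
B: 13→24
C: 24→30
D: 30→33
E: 33→47
Sum = 13+24+30+33+47 = 147.
Difference = 170 − 147 = 23.

23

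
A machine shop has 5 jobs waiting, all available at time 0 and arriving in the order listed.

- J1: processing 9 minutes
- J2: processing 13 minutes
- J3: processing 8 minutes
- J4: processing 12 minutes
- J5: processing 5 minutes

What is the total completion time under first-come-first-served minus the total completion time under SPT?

29

FIFO (arrival order): J1 J2 J3 J4 J5.
J1: 0→9
J2: 9→22
J3: 22→30
J4: 30→42
J5: 42→47
Sum = 9+22+30+42+47 = 150.
SPT (increasing processing time): J5 J3 J1 J4 J2.
J5: 0→5
J3: 5→13
J1: 13→22
J4: 22→34
J2: 34→47
Sum = 5+13+22+34+47 = 121.
Difference = 150 − 121 = 29.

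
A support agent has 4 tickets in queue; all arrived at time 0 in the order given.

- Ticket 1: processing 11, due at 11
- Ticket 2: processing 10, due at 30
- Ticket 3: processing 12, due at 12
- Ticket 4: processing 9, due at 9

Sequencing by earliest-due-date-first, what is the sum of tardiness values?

41

EDD (increasing due date): Ticket 4 Ticket 1 Ticket 3 Ticket 2.
Ticket 4: 0→9, due 9, tardiness 0
Ticket 1: 9→20, due 11, tardiness 9
Ticket 3: 20→32, due 12, tardiness 20
Ticket 2: 32→42, due 30, tardiness 12
Sum = 0+9+20+12 = 41.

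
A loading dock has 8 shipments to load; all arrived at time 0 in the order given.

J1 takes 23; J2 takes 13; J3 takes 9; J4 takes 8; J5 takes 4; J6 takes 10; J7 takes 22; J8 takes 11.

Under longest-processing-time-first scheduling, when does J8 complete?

LPT (decreasing processing time): J1 J7 J2 J8 J6 J3 J4 J5.
J1: 0→23
J7: 23→45
J2: 45→58
J8: 58→69

69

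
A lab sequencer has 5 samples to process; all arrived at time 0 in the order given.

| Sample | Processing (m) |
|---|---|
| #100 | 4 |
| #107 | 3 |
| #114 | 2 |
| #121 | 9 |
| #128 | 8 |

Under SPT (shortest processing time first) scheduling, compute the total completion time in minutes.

59

SPT (increasing processing time): #114 #107 #100 #128 #121.
#114: 0→2
#107: 2→5
#100: 5→9
#128: 9→17
#121: 17→26
Sum = 2+5+9+17+26 = 59.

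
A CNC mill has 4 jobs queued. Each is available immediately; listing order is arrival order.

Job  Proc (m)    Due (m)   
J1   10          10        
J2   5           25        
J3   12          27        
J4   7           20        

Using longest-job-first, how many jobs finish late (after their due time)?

LPT (decreasing processing time): J3 J1 J4 J2.
J3: 0→12, due 27, tardiness 0
J1: 12→22, due 10, tardiness 12
J4: 22→29, due 20, tardiness 9
J2: 29→34, due 25, tardiness 9
Late jobs: 3.

3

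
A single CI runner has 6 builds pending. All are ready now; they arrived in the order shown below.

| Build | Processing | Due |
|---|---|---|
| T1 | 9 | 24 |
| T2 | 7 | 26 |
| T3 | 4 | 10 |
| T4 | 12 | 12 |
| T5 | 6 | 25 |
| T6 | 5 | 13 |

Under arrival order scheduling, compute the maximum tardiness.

FIFO (arrival order): T1 T2 T3 T4 T5 T6.
T1: 0→9, due 24, tardiness 0
T2: 9→16, due 26, tardiness 0
T3: 16→20, due 10, tardiness 10
T4: 20→32, due 12, tardiness 20
T5: 32→38, due 25, tardiness 13
T6: 38→43, due 13, tardiness 30
Maximum = 30.

30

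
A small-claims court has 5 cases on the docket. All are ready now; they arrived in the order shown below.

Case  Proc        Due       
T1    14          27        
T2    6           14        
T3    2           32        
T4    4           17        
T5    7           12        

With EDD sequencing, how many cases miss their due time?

EDD (increasing due date): T5 T2 T4 T1 T3.
T5: 0→7, due 12, tardiness 0
T2: 7→13, due 14, tardiness 0
T4: 13→17, due 17, tardiness 0
T1: 17→31, due 27, tardiness 4
T3: 31→33, due 32, tardiness 1
Late cases: 2.

2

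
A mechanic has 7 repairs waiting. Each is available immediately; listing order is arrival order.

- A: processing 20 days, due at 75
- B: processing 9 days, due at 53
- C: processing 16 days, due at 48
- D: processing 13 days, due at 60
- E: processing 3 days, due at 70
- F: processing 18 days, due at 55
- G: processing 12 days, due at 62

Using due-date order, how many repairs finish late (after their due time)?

EDD (increasing due date): C B F D G E A.
C: 0→16, due 48, tardiness 0
B: 16→25, due 53, tardiness 0
F: 25→43, due 55, tardiness 0
D: 43→56, due 60, tardiness 0
G: 56→68, due 62, tardiness 6
E: 68→71, due 70, tardiness 1
A: 71→91, due 75, tardiness 16
Late repairs: 3.

3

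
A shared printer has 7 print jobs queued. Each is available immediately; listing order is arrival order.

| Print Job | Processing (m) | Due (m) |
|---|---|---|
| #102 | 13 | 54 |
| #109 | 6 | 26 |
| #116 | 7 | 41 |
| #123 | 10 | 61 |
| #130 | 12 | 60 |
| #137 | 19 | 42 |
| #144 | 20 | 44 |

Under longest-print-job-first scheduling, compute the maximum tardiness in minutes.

61

LPT (decreasing processing time): #144 #137 #102 #130 #123 #116 #109.
#144: 0→20, due 44, tardiness 0
#137: 20→39, due 42, tardiness 0
#102: 39→52, due 54, tardiness 0
#130: 52→64, due 60, tardiness 4
#123: 64→74, due 61, tardiness 13
#116: 74→81, due 41, tardiness 40
#109: 81→87, due 26, tardiness 61
Maximum = 61.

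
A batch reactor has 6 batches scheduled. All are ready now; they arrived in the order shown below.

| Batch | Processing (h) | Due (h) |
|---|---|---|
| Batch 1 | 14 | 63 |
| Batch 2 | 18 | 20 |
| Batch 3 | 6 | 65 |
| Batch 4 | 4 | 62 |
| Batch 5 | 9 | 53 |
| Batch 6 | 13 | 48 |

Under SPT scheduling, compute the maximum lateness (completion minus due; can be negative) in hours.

44

SPT (increasing processing time): Batch 4 Batch 3 Batch 5 Batch 6 Batch 1 Batch 2.
Batch 4: 0→4, due 62, lateness -58
Batch 3: 4→10, due 65, lateness -55
Batch 5: 10→19, due 53, lateness -34
Batch 6: 19→32, due 48, lateness -16
Batch 1: 32→46, due 63, lateness -17
Batch 2: 46→64, due 20, lateness 44
Maximum = 44.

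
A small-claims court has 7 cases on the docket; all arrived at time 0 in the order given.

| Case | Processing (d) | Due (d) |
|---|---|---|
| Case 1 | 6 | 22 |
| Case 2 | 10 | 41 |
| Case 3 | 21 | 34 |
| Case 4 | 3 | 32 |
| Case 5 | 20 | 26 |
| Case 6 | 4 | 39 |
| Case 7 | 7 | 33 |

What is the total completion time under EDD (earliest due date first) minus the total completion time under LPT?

-88

EDD (increasing due date): Case 1 Case 5 Case 4 Case 7 Case 3 Case 6 Case 2.
Case 1: 0→6
Case 5: 6→26
Case 4: 26→29
Case 7: 29→36
Case 3: 36→57
Case 6: 57→61
Case 2: 61→71
Sum = 6+26+29+36+57+61+71 = 286.
LPT (decreasing processing time): Case 3 Case 5 Case 2 Case 7 Case 1 Case 6 Case 4.
Case 3: 0→21
Case 5: 21→41
Case 2: 41→51
Case 7: 51→58
Case 1: 58→64
Case 6: 64→68
Case 4: 68→71
Sum = 21+41+51+58+64+68+71 = 374.
Difference = 286 − 374 = -88.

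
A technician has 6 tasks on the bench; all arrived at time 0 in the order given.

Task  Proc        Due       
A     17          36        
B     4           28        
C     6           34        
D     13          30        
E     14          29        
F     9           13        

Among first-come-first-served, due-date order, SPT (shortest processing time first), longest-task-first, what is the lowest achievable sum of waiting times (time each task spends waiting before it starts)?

FIFO (arrival order): A B C D E F.
A: waits 0, runs 0→17
B: waits 17, runs 17→21
C: waits 21, runs 21→27
D: waits 27, runs 27→40
E: waits 40, runs 40→54
F: waits 54, runs 54→63
Sum = 0+17+21+27+40+54 = 159.
EDD (increasing due date): F B E D C A.
F: waits 0, runs 0→9
B: waits 9, runs 9→13
E: waits 13, runs 13→27
D: waits 27, runs 27→40
C: waits 40, runs 40→46
A: waits 46, runs 46→63
Sum = 0+9+13+27+40+46 = 135.
SPT (increasing processing time): B C F D E A.
B: waits 0, runs 0→4
C: waits 4, runs 4→10
F: waits 10, runs 10→19
D: waits 19, runs 19→32
E: waits 32, runs 32→46
A: waits 46, runs 46→63
Sum = 0+4+10+19+32+46 = 111.
LPT (decreasing processing time): A E D F C B.
A: waits 0, runs 0→17
E: waits 17, runs 17→31
D: waits 31, runs 31→44
F: waits 44, runs 44→53
C: waits 53, runs 53→59
B: waits 59, runs 59→63
Sum = 0+17+31+44+53+59 = 204.
FIFO 159, EDD 135, SPT 111, LPT 204 → minimum 111.

111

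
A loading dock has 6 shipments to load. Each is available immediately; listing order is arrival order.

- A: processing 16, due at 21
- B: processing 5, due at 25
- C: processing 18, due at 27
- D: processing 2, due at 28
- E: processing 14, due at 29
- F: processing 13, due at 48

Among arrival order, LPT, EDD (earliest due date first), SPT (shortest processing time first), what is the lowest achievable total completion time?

FIFO (arrival order): A B C D E F.
A: 0→16
B: 16→21
C: 21→39
D: 39→41
E: 41→55
F: 55→68
Sum = 16+21+39+41+55+68 = 240.
LPT (decreasing processing time): C A E F B D.
C: 0→18
A: 18→34
E: 34→48
F: 48→61
B: 61→66
D: 66→68
Sum = 18+34+48+61+66+68 = 295.
EDD (increasing due date): A B C D E F.
A: 0→16
B: 16→21
C: 21→39
D: 39→41
E: 41→55
F: 55→68
Sum = 16+21+39+41+55+68 = 240.
SPT (increasing processing time): D B F E A C.
D: 0→2
B: 2→7
F: 7→20
E: 20→34
A: 34→50
C: 50→68
Sum = 2+7+20+34+50+68 = 181.
FIFO 240, LPT 295, EDD 240, SPT 181 → minimum 181.

181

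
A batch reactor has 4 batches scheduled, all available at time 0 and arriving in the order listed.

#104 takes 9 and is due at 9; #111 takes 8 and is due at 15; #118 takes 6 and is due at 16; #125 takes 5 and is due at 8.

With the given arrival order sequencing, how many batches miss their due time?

3

FIFO (arrival order): #104 #111 #118 #125.
#104: 0→9, due 9, tardiness 0
#111: 9→17, due 15, tardiness 2
#118: 17→23, due 16, tardiness 7
#125: 23→28, due 8, tardiness 20
Late batches: 3.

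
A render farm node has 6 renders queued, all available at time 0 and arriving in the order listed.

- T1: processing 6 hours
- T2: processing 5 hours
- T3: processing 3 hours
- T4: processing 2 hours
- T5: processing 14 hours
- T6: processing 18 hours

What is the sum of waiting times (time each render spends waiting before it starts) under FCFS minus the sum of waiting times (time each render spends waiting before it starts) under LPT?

-100

FIFO (arrival order): T1 T2 T3 T4 T5 T6.
T1: waits 0, runs 0→6
T2: waits 6, runs 6→11
T3: waits 11, runs 11→14
T4: waits 14, runs 14→16
T5: waits 16, runs 16→30
T6: waits 30, runs 30→48
Sum = 0+6+11+14+16+30 = 77.
LPT (decreasing processing time): T6 T5 T1 T2 T3 T4.
T6: waits 0, runs 0→18
T5: waits 18, runs 18→32
T1: waits 32, runs 32→38
T2: waits 38, runs 38→43
T3: waits 43, runs 43→46
T4: waits 46, runs 46→48
Sum = 0+18+32+38+43+46 = 177.
Difference = 77 − 177 = -100.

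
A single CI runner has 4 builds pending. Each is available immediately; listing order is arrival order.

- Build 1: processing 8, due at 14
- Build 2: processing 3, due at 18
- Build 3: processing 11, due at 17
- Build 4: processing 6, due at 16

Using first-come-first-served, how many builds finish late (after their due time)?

FIFO (arrival order): Build 1 Build 2 Build 3 Build 4.
Build 1: 0→8, due 14, tardiness 0
Build 2: 8→11, due 18, tardiness 0
Build 3: 11→22, due 17, tardiness 5
Build 4: 22→28, due 16, tardiness 12
Late builds: 2.

2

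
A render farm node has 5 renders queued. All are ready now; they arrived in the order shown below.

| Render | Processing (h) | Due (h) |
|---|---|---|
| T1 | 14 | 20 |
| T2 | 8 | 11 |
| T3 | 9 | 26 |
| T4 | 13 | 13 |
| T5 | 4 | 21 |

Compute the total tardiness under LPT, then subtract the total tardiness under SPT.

34

LPT (decreasing processing time): T1 T4 T3 T2 T5.
T1: 0→14, due 20, tardiness 0
T4: 14→27, due 13, tardiness 14
T3: 27→36, due 26, tardiness 10
T2: 36→44, due 11, tardiness 33
T5: 44→48, due 21, tardiness 27
Sum = 0+14+10+33+27 = 84.
SPT (increasing processing time): T5 T2 T3 T4 T1.
T5: 0→4, due 21, tardiness 0
T2: 4→12, due 11, tardiness 1
T3: 12→21, due 26, tardiness 0
T4: 21→34, due 13, tardiness 21
T1: 34→48, due 20, tardiness 28
Sum = 0+1+0+21+28 = 50.
Difference = 84 − 50 = 34.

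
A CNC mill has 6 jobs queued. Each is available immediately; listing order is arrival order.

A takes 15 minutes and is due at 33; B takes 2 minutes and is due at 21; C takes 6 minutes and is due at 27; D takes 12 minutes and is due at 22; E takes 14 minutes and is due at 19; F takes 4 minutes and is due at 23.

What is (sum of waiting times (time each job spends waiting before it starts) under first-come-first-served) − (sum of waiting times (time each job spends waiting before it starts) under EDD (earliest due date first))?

FIFO (arrival order): A B C D E F.
A: waits 0, runs 0→15
B: waits 15, runs 15→17
C: waits 17, runs 17→23
D: waits 23, runs 23→35
E: waits 35, runs 35→49
F: waits 49, runs 49→53
Sum = 0+15+17+23+35+49 = 139.
EDD (increasing due date): E B D F C A.
E: waits 0, runs 0→14
B: waits 14, runs 14→16
D: waits 16, runs 16→28
F: waits 28, runs 28→32
C: waits 32, runs 32→38
A: waits 38, runs 38→53
Sum = 0+14+16+28+32+38 = 128.
Difference = 139 − 128 = 11.

11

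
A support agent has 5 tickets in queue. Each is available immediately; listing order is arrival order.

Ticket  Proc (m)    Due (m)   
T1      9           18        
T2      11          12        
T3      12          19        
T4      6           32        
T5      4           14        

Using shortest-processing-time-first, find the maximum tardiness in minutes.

23

SPT (increasing processing time): T5 T4 T1 T2 T3.
T5: 0→4, due 14, tardiness 0
T4: 4→10, due 32, tardiness 0
T1: 10→19, due 18, tardiness 1
T2: 19→30, due 12, tardiness 18
T3: 30→42, due 19, tardiness 23
Maximum = 23.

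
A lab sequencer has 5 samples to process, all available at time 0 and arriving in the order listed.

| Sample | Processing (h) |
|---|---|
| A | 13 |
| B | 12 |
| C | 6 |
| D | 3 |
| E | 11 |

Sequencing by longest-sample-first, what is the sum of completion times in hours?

LPT (decreasing processing time): A B E C D.
A: 0→13
B: 13→25
E: 25→36
C: 36→42
D: 42→45
Sum = 13+25+36+42+45 = 161.

161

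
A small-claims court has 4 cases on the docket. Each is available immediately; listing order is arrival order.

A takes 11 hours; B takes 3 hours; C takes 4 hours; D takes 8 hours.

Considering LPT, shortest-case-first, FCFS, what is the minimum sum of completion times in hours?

LPT (decreasing processing time): A D C B.
A: 0→11
D: 11→19
C: 19→23
B: 23→26
Sum = 11+19+23+26 = 79.
SPT (increasing processing time): B C D A.
B: 0→3
C: 3→7
D: 7→15
A: 15→26
Sum = 3+7+15+26 = 51.
FIFO (arrival order): A B C D.
A: 0→11
B: 11→14
C: 14→18
D: 18→26
Sum = 11+14+18+26 = 69.
LPT 79, SPT 51, FIFO 69 → minimum 51.

51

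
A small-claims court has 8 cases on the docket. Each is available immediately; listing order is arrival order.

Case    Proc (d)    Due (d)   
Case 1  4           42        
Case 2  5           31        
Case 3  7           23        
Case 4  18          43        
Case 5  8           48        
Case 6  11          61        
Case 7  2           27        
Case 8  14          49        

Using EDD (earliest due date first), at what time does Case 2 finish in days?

14

EDD (increasing due date): Case 3 Case 7 Case 2 Case 1 Case 4 Case 5 Case 8 Case 6.
Case 3: 0→7
Case 7: 7→9
Case 2: 9→14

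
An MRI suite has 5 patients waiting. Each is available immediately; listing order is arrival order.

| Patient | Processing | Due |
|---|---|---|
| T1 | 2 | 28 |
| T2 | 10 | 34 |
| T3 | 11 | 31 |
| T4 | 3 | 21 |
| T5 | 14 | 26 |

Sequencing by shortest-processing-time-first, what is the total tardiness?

14

SPT (increasing processing time): T1 T4 T2 T3 T5.
T1: 0→2, due 28, tardiness 0
T4: 2→5, due 21, tardiness 0
T2: 5→15, due 34, tardiness 0
T3: 15→26, due 31, tardiness 0
T5: 26→40, due 26, tardiness 14
Sum = 0+0+0+0+14 = 14.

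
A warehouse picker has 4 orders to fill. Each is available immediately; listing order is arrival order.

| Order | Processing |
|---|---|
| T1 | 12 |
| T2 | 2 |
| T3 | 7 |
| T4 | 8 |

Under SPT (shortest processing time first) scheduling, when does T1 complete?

29

SPT (increasing processing time): T2 T3 T4 T1.
T2: 0→2
T3: 2→9
T4: 9→17
T1: 17→29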